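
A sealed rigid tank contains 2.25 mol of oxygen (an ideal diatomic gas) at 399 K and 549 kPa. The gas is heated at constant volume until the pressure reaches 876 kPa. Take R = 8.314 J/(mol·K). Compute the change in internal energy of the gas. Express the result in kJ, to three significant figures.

Constant volume ⇒ W = 0, so Q = ΔU = nCᵥΔT with Cᵥ = 5R/2 = 20.79 J/(mol·K).
At constant V, T₂/T₁ = P₂/P₁ ⇒ ΔT = T₁(P₂/P₁ − 1) = 399·(876/549 − 1) = 237.7 K.
ΔU = (2.25)(20.79)(237.7) = 11114 J.

ΔU ≈ 11.1 kJ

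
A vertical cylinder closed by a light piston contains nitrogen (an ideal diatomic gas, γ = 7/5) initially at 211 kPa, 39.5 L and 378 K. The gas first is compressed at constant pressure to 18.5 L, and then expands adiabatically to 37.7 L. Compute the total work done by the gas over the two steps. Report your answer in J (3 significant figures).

Step 1 (isobaric): W = PΔV = (211 kPa)(18.5 − 39.5 L) = -4431 J.
After step 1: P = 211 kPa, V = 18.5 L, T = 177 K.
Step 2 (adiabatic): W = (P₁V₁ − P₂V₂)/(γ−1) = (3904 − 2936)/0.4 = 2418 J.
W_total = -4431 + 2418 = -2013 J.

W_total ≈ -2010 J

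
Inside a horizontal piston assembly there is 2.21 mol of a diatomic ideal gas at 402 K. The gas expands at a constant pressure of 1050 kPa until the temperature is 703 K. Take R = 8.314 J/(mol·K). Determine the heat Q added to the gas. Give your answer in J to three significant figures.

Q ≈ 19400 J

Isobaric: W = nRΔT = (2.21)(8.314)(301) = 5531 J.
ΔU = nCᵥΔT with Cᵥ = 5R/2: ΔU = (2.21)(20.79)(301) = 13826 J.
Q = ΔU + W = 13826 + 5531 = 19357 J.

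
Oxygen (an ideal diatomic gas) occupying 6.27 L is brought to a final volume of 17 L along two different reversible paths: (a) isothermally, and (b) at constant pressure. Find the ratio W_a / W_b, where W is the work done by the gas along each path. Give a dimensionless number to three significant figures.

Path (a) isothermal: W = P₁V₁ ln(V₂/V₁) → W_a/(P₁V₁) = 0.9974.
Path (b) isobaric: W = P₁(V₂ − V₁) → W_b/(P₁V₁) = 1.711.
W_a / W_b = 0.9974 / 1.711 = 0.5828.

W_a / W_b ≈ 0.583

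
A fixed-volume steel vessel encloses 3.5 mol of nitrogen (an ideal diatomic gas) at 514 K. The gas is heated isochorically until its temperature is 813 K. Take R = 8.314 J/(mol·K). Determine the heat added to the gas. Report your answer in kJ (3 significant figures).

Q ≈ 21.8 kJ

Constant volume ⇒ W = 0, so Q = ΔU = nCᵥΔT with Cᵥ = 5R/2 = 20.79 J/(mol·K).
ΔU = (3.5)(20.79)(813 − 514) = 21752 J.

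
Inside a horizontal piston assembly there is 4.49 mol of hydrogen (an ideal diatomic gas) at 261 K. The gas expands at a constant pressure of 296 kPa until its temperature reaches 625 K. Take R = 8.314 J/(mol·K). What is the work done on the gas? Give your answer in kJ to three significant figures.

W ≈ -13.6 kJ

Isobaric: W = P ΔV = nR ΔT.
W = (4.49)(8.314)(625 − 261) = 13588 J.
Work on gas = −W_by = -13588 J.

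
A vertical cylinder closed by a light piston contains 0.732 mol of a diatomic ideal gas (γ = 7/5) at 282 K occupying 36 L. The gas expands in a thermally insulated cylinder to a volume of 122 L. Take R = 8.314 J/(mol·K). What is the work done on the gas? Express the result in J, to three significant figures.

W ≈ -1660 J

Adiabatic: TV^(γ−1) = const with γ = 7/5.
T₂ = T₁ (V₁/V₂)^(γ−1) = 282 × (36/122)^0.4 = 282 × 0.6137 = 173.1 K.
W_by = nCᵥ(T₁ − T₂) = (0.732)(20.79)(282 − 173.1) = 1657 J.
Work on gas = −W_by = -1657 J.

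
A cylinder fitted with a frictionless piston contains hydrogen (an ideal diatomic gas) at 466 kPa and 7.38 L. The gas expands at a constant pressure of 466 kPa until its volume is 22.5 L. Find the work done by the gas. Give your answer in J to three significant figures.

W ≈ 7050 J

Isobaric: W = P ΔV.
W = (466 kPa)(22.5 − 7.38 L) = (466)(15.12) = 7046 J.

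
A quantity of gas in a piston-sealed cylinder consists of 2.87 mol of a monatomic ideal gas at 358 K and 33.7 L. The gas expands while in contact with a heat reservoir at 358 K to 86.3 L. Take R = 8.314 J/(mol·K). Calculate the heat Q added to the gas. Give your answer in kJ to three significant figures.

Q ≈ 8.03 kJ

Isothermal ⇒ ΔU = 0, so Q = W = nRT ln(V₂/V₁).
Q = (2.87)(8.314)(358) ln(86.3/33.7) = 8542 × 0.9403 = 8033 J.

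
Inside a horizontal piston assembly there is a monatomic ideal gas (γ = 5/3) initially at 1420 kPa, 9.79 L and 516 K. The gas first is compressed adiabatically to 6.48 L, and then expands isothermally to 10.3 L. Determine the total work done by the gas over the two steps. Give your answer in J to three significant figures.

Step 1 (adiabatic): W = (P₁V₁ − P₂V₂)/(γ−1) = (13902 − 18304)/0.667 = -6603 J.
After step 1: P = 2825 kPa, V = 6.48 L, T = 679.4 K.
Step 2 (isothermal): W = P₁V₁ ln(V₂/V₁) = (18304) ln(10.3/6.48) = 8482 J.
W_total = -6603 + 8482 = 1879 J.

W_total ≈ 1880 J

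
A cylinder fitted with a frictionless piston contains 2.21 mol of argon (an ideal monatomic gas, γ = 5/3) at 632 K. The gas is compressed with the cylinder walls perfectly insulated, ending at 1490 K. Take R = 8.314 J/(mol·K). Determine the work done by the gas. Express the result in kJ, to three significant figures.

W ≈ -23.6 kJ

Adiabatic ⇒ Q = 0, so W_by = −ΔU = nCᵥ(T₁ − T₂).
Cᵥ = 3R/2 = 12.47 J/(mol·K).
W = (2.21)(12.47)(632 − 1490) = -23647 J.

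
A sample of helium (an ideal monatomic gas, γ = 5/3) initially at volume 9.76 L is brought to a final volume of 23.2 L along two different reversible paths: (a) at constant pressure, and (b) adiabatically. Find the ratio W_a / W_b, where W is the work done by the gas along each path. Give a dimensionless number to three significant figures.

W_a / W_b ≈ 2.09

Path (a) isobaric: W = P₁(V₂ − V₁) → W_a/(P₁V₁) = 1.377.
Path (b) adiabatic: W = P₁V₁(1 − (V₁/V₂)^(γ−1))/(γ−1) → W_b/(P₁V₁) = 0.6578.
W_a / W_b = 1.377 / 0.6578 = 2.093.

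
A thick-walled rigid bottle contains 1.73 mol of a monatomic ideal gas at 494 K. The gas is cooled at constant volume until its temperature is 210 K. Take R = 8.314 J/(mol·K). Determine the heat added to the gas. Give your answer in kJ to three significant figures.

Constant volume ⇒ W = 0, so Q = ΔU = nCᵥΔT with Cᵥ = 3R/2 = 12.47 J/(mol·K).
ΔU = (1.73)(12.47)(210 − 494) = -6127 J.

Q ≈ -6.13 kJ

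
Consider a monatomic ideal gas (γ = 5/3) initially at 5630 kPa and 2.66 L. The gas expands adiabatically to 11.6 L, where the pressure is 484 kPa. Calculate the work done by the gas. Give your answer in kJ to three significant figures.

W ≈ 14.0 kJ

Adiabatic: W = (P₁V₁ − P₂V₂)/(γ − 1) with γ = 5/3.
P₁V₁ = 14976 J, P₂V₂ = 5614 J.
W = (14976 − 5614) / 0.6667 = 14042 J.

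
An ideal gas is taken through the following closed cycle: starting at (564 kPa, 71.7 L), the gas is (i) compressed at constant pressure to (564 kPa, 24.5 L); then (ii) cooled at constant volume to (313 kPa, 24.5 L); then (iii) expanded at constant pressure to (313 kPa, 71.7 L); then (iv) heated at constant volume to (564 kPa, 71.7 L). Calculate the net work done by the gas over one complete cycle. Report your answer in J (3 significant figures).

Constant-volume legs do no work.
W(i) = (564)(24.5 − 71.7) = -26621 J; W(iii) = (313)(71.7 − 24.5) = 14774 J.
W_net = -26621 + 14774 = -11847 J (the counter-clockwise enclosed area).

W_net ≈ -11800 J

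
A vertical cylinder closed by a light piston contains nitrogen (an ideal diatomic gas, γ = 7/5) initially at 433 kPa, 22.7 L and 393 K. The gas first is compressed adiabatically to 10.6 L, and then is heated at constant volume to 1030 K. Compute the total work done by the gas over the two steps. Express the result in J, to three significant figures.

Step 1 (adiabatic): W = (P₁V₁ − P₂V₂)/(γ−1) = (9829 − 13329)/0.4 = -8750 J.
Step 2 (isochoric): W = 0 (constant volume).
W_total = -8750 + 0 = -8750 J.

W_total ≈ -8750 J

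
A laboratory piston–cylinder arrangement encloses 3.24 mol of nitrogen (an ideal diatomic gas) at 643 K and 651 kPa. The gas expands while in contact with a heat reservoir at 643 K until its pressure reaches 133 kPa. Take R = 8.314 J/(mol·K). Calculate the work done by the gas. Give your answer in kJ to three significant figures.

Isothermal process: W = nRT ln(V₂/V₁) = nRT ln(P₁/P₂).
W = (3.24)(8.314)(643) × ln(651/133)
  = 17321 × ln(4.895) = 17321 × 1.588
W_by_gas = 27508 J.

W ≈ 27.5 kJ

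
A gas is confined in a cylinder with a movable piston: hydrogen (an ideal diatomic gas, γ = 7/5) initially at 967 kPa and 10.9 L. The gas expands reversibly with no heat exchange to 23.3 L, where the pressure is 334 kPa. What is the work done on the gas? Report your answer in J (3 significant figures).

W ≈ -6900 J

Adiabatic: W = (P₁V₁ − P₂V₂)/(γ − 1) with γ = 7/5.
P₁V₁ = 10540 J, P₂V₂ = 7782 J.
W = (10540 − 7782) / 0.4 = 6895 J.
Work on gas = −W_by = -6895 J.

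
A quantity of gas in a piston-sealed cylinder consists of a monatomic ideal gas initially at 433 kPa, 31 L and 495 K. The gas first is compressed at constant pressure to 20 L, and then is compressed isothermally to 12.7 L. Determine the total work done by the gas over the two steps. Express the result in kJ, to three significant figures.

W_total ≈ -8.70 kJ

Step 1 (isobaric): W = PΔV = (433 kPa)(20 − 31 L) = -4763 J.
After step 1: P = 433 kPa, V = 20 L, T = 319.4 K.
Step 2 (isothermal): W = P₁V₁ ln(V₂/V₁) = (8660) ln(12.7/20) = -3933 J.
W_total = -4763 − 3933 = -8696 J.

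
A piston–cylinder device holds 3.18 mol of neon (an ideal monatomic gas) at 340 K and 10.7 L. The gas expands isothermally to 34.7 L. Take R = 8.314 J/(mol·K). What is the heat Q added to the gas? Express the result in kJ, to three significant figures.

Q ≈ 10.6 kJ

Isothermal ⇒ ΔU = 0, so Q = W = nRT ln(V₂/V₁).
Q = (3.18)(8.314)(340) ln(34.7/10.7) = 8989 × 1.176 = 10576 J.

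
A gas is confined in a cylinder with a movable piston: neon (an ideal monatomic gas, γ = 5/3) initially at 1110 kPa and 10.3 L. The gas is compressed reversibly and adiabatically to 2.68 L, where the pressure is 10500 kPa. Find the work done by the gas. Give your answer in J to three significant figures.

Adiabatic: W = (P₁V₁ − P₂V₂)/(γ − 1) with γ = 5/3.
P₁V₁ = 11433 J, P₂V₂ = 28140 J.
W = (11433 − 28140) / 0.6667 = -25060 J.

W ≈ -25100 J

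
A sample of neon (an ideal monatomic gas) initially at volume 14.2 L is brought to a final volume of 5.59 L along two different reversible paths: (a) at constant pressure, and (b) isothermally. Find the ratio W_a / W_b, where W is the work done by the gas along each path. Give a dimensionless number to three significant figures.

Path (a) isobaric: W = P₁(V₂ − V₁) → W_a/(P₁V₁) = -0.6063.
Path (b) isothermal: W = P₁V₁ ln(V₂/V₁) → W_b/(P₁V₁) = -0.9323.
W_a / W_b = -0.6063 / -0.9323 = 0.6504.

W_a / W_b ≈ 0.650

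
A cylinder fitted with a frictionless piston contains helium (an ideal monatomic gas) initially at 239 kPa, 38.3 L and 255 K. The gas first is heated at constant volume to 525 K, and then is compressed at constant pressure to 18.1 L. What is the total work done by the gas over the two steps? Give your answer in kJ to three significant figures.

Step 1 (isochoric): W = 0 (constant volume).
After step 1: P = 492.1 kPa (V unchanged).
Step 2 (isobaric): W = PΔV = (492.1 kPa)(18.1 − 38.3 L) = -9940 J.
W_total = 0 − 9940 = -9940 J.

W_total ≈ -9.94 kJ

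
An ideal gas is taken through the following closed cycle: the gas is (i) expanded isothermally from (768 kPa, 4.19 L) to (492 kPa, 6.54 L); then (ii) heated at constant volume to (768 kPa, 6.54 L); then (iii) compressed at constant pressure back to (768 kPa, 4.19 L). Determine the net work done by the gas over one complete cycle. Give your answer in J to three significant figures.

Leg (i): W = PᵢVᵢ ln(V_f/Vᵢ) = (3218) ln(6.54/4.19) = 1433 J.
Leg (ii): W = 0.
Leg (iii): W = PΔV = (768)(4.19 − 6.54) = -1805 J.
W_net = 1433 − 1805 = -372.1 J.

W_net ≈ -372 J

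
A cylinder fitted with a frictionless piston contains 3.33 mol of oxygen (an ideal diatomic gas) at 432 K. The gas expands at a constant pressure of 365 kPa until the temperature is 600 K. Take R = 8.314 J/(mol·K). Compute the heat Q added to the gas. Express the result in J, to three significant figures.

Isobaric: W = nRΔT = (3.33)(8.314)(168) = 4651 J.
ΔU = nCᵥΔT with Cᵥ = 5R/2: ΔU = (3.33)(20.79)(168) = 11628 J.
Q = ΔU + W = 11628 + 4651 = 16279 J.

Q ≈ 16300 J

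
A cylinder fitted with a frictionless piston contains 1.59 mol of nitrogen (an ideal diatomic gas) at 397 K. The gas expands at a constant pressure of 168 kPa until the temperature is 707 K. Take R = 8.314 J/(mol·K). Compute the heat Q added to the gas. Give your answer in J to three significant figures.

Q ≈ 14300 J

Isobaric: W = nRΔT = (1.59)(8.314)(310) = 4098 J.
ΔU = nCᵥΔT with Cᵥ = 5R/2: ΔU = (1.59)(20.79)(310) = 10245 J.
Q = ΔU + W = 10245 + 4098 = 14343 J.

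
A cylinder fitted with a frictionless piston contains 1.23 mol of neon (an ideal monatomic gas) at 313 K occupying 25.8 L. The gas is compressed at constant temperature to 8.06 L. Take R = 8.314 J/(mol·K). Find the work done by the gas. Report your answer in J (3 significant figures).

Isothermal: W = nRT ln(V₂/V₁).
W = (1.23)(8.314)(313) × ln(8.06/25.8)
  = 3201 × -1.163
W_by_gas = -3724 J.

W ≈ -3720 J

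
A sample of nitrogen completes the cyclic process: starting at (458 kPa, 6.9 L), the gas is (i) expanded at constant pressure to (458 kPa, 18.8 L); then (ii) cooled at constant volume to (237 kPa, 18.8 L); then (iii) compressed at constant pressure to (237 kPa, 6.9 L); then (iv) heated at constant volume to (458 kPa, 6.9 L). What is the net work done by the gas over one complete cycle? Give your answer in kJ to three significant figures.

W_net ≈ 2.63 kJ

Constant-volume legs do no work.
W(i) = (458)(18.8 − 6.9) = 5450 J; W(iii) = (237)(6.9 − 18.8) = -2820 J.
W_net = 5450 − 2820 = 2630 J (the clockwise enclosed area).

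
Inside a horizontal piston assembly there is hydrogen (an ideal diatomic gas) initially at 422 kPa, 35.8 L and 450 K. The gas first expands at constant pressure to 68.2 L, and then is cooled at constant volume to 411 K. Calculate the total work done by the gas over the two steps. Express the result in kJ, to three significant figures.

W_total ≈ 13.7 kJ

Step 1 (isobaric): W = PΔV = (422 kPa)(68.2 − 35.8 L) = 13673 J.
Step 2 (isochoric): W = 0 (constant volume).
W_total = 13673 + 0 = 13673 J.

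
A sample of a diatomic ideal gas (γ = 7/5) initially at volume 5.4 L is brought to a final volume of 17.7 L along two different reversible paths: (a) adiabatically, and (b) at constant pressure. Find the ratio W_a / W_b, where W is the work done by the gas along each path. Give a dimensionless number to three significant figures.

Path (a) adiabatic: W = P₁V₁(1 − (V₁/V₂)^(γ−1))/(γ−1) → W_a/(P₁V₁) = 0.9451.
Path (b) isobaric: W = P₁(V₂ − V₁) → W_b/(P₁V₁) = 2.278.
W_a / W_b = 0.9451 / 2.278 = 0.4149.

W_a / W_b ≈ 0.415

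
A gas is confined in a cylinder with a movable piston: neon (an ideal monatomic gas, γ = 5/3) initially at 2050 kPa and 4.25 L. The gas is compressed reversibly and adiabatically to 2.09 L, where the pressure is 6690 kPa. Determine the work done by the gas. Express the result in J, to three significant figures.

W ≈ -7900 J

Adiabatic: W = (P₁V₁ − P₂V₂)/(γ − 1) with γ = 5/3.
P₁V₁ = 8712 J, P₂V₂ = 13982 J.
W = (8712 − 13982) / 0.6667 = -7904 J.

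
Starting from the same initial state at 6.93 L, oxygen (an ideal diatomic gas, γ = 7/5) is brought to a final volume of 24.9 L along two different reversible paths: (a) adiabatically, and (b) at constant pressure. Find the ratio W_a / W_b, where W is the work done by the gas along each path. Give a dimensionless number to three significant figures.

W_a / W_b ≈ 0.386

Path (a) adiabatic: W = P₁V₁(1 − (V₁/V₂)^(γ−1))/(γ−1) → W_a/(P₁V₁) = 1.001.
Path (b) isobaric: W = P₁(V₂ − V₁) → W_b/(P₁V₁) = 2.593.
W_a / W_b = 1.001 / 2.593 = 0.3861.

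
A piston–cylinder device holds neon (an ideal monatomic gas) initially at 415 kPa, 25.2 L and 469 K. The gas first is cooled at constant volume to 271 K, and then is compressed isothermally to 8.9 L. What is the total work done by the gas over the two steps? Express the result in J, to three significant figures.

W_total ≈ -6290 J

Step 1 (isochoric): W = 0 (constant volume).
After step 1: P = 239.8 kPa (V unchanged).
Step 2 (isothermal): W = P₁V₁ ln(V₂/V₁) = (6043) ln(8.9/25.2) = -6289 J.
W_total = 0 − 6289 = -6289 J.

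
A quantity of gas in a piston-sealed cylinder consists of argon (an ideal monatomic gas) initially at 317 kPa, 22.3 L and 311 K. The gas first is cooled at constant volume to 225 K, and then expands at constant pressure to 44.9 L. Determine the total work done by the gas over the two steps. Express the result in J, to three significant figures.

W_total ≈ 5180 J

Step 1 (isochoric): W = 0 (constant volume).
After step 1: P = 229.3 kPa (V unchanged).
Step 2 (isobaric): W = PΔV = (229.3 kPa)(44.9 − 22.3 L) = 5183 J.
W_total = 0 + 5183 = 5183 J.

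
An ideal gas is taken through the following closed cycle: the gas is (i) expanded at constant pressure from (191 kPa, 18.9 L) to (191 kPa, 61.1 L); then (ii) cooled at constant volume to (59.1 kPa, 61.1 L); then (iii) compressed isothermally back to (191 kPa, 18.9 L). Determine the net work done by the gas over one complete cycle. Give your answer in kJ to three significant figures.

W_net ≈ 3.82 kJ

Leg (i): W = PΔV = (191)(61.1 − 18.9) = 8060 J.
Leg (ii): W = 0.
Leg (iii): W = PᵢVᵢ ln(V_f/Vᵢ) = (3611) ln(18.9/61.1) = -4237 J.
W_net = 8060 − 4237 = 3823 J.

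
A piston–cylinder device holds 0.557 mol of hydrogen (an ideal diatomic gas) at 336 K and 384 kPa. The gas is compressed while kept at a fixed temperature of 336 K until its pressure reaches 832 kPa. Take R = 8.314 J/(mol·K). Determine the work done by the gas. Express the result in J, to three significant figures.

Isothermal process: W = nRT ln(V₂/V₁) = nRT ln(P₁/P₂).
W = (0.557)(8.314)(336) × ln(384/832)
  = 1556 × ln(0.4615) = 1556 × -0.7732
W_by_gas = -1203 J.

W ≈ -1200 J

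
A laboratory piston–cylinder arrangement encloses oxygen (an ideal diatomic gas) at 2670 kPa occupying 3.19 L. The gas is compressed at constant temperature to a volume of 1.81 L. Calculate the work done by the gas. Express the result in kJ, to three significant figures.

Isothermal: W = nRT ln(V₂/V₁) = P₁V₁ ln(V₂/V₁).
P₁V₁ = (2670 kPa)(3.19 L) = 8517 J.
W = 8517 × ln(1.81/3.19) = 8517 × -0.5667
W_by_gas = -4827 J.

W ≈ -4.83 kJ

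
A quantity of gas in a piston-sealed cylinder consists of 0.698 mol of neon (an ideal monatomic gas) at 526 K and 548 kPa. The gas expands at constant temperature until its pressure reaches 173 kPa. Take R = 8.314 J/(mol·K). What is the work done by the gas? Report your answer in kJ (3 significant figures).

Isothermal process: W = nRT ln(V₂/V₁) = nRT ln(P₁/P₂).
W = (0.698)(8.314)(526) × ln(548/173)
  = 3052 × ln(3.168) = 3052 × 1.153
W_by_gas = 3519 J.

W ≈ 3.52 kJ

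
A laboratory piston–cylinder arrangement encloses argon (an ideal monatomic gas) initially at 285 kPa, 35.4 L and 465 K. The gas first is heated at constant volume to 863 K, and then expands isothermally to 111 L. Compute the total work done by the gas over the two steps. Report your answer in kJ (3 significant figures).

Step 1 (isochoric): W = 0 (constant volume).
After step 1: P = 528.9 kPa (V unchanged).
Step 2 (isothermal): W = P₁V₁ ln(V₂/V₁) = (18724) ln(111/35.4) = 21398 J.
W_total = 0 + 21398 = 21398 J.

W_total ≈ 21.4 kJ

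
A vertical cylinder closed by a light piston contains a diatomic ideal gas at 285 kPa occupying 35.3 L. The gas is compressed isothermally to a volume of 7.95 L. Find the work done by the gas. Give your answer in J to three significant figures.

Isothermal: W = nRT ln(V₂/V₁) = P₁V₁ ln(V₂/V₁).
P₁V₁ = (285 kPa)(35.3 L) = 10060 J.
W = 10060 × ln(7.95/35.3) = 10060 × -1.491
W_by_gas = -14997 J.

W ≈ -15000 J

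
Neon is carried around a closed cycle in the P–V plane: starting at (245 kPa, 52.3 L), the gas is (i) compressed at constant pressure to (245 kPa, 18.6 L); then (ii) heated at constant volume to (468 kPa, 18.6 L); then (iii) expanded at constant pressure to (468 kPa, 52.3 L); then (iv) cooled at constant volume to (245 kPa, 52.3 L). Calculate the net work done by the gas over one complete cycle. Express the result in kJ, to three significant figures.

W_net ≈ 7.52 kJ

Constant-volume legs do no work.
W(i) = (245)(18.6 − 52.3) = -8256 J; W(iii) = (468)(52.3 − 18.6) = 15772 J.
W_net = -8256 + 15772 = 7515 J (the clockwise enclosed area).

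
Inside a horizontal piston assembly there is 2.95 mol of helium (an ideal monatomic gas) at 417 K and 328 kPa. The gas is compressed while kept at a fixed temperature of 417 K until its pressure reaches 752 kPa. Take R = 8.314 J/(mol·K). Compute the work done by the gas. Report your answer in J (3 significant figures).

W ≈ -8490 J

Isothermal process: W = nRT ln(V₂/V₁) = nRT ln(P₁/P₂).
W = (2.95)(8.314)(417) × ln(328/752)
  = 10227 × ln(0.4362) = 10227 × -0.8297
W_by_gas = -8486 J.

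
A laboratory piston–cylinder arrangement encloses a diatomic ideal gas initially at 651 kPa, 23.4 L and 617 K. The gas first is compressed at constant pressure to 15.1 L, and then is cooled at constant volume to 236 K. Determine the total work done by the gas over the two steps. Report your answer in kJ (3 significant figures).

Step 1 (isobaric): W = PΔV = (651 kPa)(15.1 − 23.4 L) = -5403 J.
Step 2 (isochoric): W = 0 (constant volume).
W_total = -5403 + 0 = -5403 J.

W_total ≈ -5.40 kJ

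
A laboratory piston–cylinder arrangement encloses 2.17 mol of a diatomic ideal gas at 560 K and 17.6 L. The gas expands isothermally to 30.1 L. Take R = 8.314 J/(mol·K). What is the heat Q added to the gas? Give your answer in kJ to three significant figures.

Q ≈ 5.42 kJ

Isothermal ⇒ ΔU = 0, so Q = W = nRT ln(V₂/V₁).
Q = (2.17)(8.314)(560) ln(30.1/17.6) = 10103 × 0.5366 = 5422 J.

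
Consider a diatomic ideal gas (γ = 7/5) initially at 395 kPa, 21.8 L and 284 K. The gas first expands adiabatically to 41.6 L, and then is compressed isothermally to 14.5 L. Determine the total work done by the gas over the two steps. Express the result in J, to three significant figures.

W_total ≈ -2110 J

Step 1 (adiabatic): W = (P₁V₁ − P₂V₂)/(γ−1) = (8611 − 6650)/0.4 = 4903 J.
After step 1: P = 159.8 kPa, V = 41.6 L, T = 219.3 K.
Step 2 (isothermal): W = P₁V₁ ln(V₂/V₁) = (6650) ln(14.5/41.6) = -7008 J.
W_total = 4903 − 7008 = -2105 J.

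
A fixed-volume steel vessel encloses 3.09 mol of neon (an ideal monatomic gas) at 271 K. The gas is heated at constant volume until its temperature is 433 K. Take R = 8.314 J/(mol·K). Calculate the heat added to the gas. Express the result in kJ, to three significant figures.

Constant volume ⇒ W = 0, so Q = ΔU = nCᵥΔT with Cᵥ = 3R/2 = 12.47 J/(mol·K).
ΔU = (3.09)(12.47)(433 − 271) = 6243 J.

Q ≈ 6.24 kJ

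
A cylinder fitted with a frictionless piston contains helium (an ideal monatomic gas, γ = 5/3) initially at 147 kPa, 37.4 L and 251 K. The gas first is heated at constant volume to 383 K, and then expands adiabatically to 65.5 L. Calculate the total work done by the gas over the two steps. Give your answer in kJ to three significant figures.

W_total ≈ 3.92 kJ

Step 1 (isochoric): W = 0 (constant volume).
After step 1: P = 224.3 kPa (V unchanged).
Step 2 (adiabatic): W = (P₁V₁ − P₂V₂)/(γ−1) = (8389 − 5774)/0.667 = 3923 J.
W_total = 0 + 3923 = 3923 J.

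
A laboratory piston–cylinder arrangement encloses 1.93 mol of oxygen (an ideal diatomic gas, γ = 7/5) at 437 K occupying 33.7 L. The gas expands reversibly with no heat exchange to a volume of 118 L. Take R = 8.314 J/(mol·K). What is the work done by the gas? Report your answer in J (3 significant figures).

W ≈ 6910 J

Adiabatic: TV^(γ−1) = const with γ = 7/5.
T₂ = T₁ (V₁/V₂)^(γ−1) = 437 × (33.7/118)^0.4 = 437 × 0.6058 = 264.7 K.
W_by = nCᵥ(T₁ − T₂) = (1.93)(20.79)(437 − 264.7) = 6911 J.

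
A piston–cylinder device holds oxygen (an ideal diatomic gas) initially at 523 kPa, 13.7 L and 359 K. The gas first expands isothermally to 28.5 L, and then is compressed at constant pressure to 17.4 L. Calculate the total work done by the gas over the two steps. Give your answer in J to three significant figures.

Step 1 (isothermal): W = P₁V₁ ln(V₂/V₁) = (7165) ln(28.5/13.7) = 5248 J.
After step 1: P = 251.4 kPa, V = 28.5 L, T = 359 K.
Step 2 (isobaric): W = PΔV = (251.4 kPa)(17.4 − 28.5 L) = -2791 J.
W_total = 5248 − 2791 = 2458 J.

W_total ≈ 2460 J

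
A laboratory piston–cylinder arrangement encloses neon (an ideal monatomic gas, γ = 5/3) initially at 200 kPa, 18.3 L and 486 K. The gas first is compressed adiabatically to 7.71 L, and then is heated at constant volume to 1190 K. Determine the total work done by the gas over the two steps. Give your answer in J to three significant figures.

W_total ≈ -4280 J

Step 1 (adiabatic): W = (P₁V₁ − P₂V₂)/(γ−1) = (3660 − 6512)/0.667 = -4279 J.
Step 2 (isochoric): W = 0 (constant volume).
W_total = -4279 + 0 = -4279 J.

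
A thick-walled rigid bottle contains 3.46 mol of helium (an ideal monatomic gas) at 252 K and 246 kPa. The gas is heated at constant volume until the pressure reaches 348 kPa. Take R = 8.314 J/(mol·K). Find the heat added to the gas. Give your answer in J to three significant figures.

Q ≈ 4510 J

Constant volume ⇒ W = 0, so Q = ΔU = nCᵥΔT with Cᵥ = 3R/2 = 12.47 J/(mol·K).
At constant V, T₂/T₁ = P₂/P₁ ⇒ ΔT = T₁(P₂/P₁ − 1) = 252·(348/246 − 1) = 104.5 K.
ΔU = (3.46)(12.47)(104.5) = 4509 J.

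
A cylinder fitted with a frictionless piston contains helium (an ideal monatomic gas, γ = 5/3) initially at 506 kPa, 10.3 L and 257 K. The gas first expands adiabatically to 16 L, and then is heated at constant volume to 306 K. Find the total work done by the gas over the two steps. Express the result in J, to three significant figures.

Step 1 (adiabatic): W = (P₁V₁ − P₂V₂)/(γ−1) = (5212 − 3886)/0.667 = 1989 J.
Step 2 (isochoric): W = 0 (constant volume).
W_total = 1989 + 0 = 1989 J.

W_total ≈ 1990 J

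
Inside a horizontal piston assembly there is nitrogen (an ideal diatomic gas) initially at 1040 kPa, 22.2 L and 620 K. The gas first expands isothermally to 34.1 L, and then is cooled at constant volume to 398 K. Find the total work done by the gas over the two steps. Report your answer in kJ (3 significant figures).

W_total ≈ 9.91 kJ

Step 1 (isothermal): W = P₁V₁ ln(V₂/V₁) = (23088) ln(34.1/22.2) = 9909 J.
Step 2 (isochoric): W = 0 (constant volume).
W_total = 9909 + 0 = 9909 J.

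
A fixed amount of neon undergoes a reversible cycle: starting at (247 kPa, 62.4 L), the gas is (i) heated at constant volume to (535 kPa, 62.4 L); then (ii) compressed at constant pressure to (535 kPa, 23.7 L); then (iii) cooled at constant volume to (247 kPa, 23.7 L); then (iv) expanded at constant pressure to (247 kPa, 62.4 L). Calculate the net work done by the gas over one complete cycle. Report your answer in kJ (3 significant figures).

W_net ≈ -11.1 kJ

Constant-volume legs do no work.
W(ii) = (535)(23.7 − 62.4) = -20704 J; W(iv) = (247)(62.4 − 23.7) = 9559 J.
W_net = -20704 + 9559 = -11146 J (the counter-clockwise enclosed area).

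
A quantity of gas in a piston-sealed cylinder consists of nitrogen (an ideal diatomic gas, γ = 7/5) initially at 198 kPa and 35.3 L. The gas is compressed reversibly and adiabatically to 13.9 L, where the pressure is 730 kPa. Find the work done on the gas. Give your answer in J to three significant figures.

Adiabatic: W = (P₁V₁ − P₂V₂)/(γ − 1) with γ = 7/5.
P₁V₁ = 6989 J, P₂V₂ = 10147 J.
W = (6989 − 10147) / 0.4 = -7894 J.
Work on gas = −W_by = 7894 J.

W ≈ 7890 J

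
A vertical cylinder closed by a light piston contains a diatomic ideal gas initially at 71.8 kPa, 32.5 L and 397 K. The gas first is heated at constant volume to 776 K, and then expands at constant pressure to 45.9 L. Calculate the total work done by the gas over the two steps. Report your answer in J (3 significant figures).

W_total ≈ 1880 J

Step 1 (isochoric): W = 0 (constant volume).
After step 1: P = 140.3 kPa (V unchanged).
Step 2 (isobaric): W = PΔV = (140.3 kPa)(45.9 − 32.5 L) = 1881 J.
W_total = 0 + 1881 = 1881 J.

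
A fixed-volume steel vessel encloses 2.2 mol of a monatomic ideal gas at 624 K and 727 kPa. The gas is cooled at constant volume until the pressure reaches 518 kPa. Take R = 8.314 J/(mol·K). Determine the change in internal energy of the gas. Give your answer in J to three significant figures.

Constant volume ⇒ W = 0, so Q = ΔU = nCᵥΔT with Cᵥ = 3R/2 = 12.47 J/(mol·K).
At constant V, T₂/T₁ = P₂/P₁ ⇒ ΔT = T₁(P₂/P₁ − 1) = 624·(518/727 − 1) = -179.4 K.
ΔU = (2.2)(12.47)(-179.4) = -4922 J.

ΔU ≈ -4920 J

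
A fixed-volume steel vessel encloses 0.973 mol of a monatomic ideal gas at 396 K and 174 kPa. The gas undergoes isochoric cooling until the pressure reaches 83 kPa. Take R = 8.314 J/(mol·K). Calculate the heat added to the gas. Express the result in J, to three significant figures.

Q ≈ -2510 J

Constant volume ⇒ W = 0, so Q = ΔU = nCᵥΔT with Cᵥ = 3R/2 = 12.47 J/(mol·K).
At constant V, T₂/T₁ = P₂/P₁ ⇒ ΔT = T₁(P₂/P₁ − 1) = 396·(83/174 − 1) = -207.1 K.
ΔU = (0.973)(12.47)(-207.1) = -2513 J.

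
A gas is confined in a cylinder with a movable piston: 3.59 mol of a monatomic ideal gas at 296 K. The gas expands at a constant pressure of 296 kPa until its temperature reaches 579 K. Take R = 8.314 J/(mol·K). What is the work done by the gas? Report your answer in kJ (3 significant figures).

W ≈ 8.45 kJ

Isobaric: W = P ΔV = nR ΔT.
W = (3.59)(8.314)(579 − 296) = 8447 J.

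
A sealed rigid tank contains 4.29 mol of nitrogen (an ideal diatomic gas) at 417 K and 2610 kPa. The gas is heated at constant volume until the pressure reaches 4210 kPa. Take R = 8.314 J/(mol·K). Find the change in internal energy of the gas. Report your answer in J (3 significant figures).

ΔU ≈ 22800 J

Constant volume ⇒ W = 0, so Q = ΔU = nCᵥΔT with Cᵥ = 5R/2 = 20.79 J/(mol·K).
At constant V, T₂/T₁ = P₂/P₁ ⇒ ΔT = T₁(P₂/P₁ − 1) = 417·(4210/2610 − 1) = 255.6 K.
ΔU = (4.29)(20.79)(255.6) = 22794 J.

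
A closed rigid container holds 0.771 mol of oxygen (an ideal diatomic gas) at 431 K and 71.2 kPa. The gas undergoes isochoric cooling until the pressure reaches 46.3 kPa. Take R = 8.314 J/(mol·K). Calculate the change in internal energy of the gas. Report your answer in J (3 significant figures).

Constant volume ⇒ W = 0, so Q = ΔU = nCᵥΔT with Cᵥ = 5R/2 = 20.79 J/(mol·K).
At constant V, T₂/T₁ = P₂/P₁ ⇒ ΔT = T₁(P₂/P₁ − 1) = 431·(46.3/71.2 − 1) = -150.7 K.
ΔU = (0.771)(20.79)(-150.7) = -2415 J.

ΔU ≈ -2420 J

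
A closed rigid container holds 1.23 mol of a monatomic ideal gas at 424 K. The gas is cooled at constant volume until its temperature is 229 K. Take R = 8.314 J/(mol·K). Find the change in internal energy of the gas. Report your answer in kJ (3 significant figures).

ΔU ≈ -2.99 kJ

Constant volume ⇒ W = 0, so Q = ΔU = nCᵥΔT with Cᵥ = 3R/2 = 12.47 J/(mol·K).
ΔU = (1.23)(12.47)(229 − 424) = -2991 J.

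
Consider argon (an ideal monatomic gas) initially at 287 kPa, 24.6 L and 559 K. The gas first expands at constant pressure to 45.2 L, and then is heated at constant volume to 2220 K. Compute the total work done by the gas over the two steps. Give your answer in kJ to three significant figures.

W_total ≈ 5.91 kJ

Step 1 (isobaric): W = PΔV = (287 kPa)(45.2 − 24.6 L) = 5912 J.
Step 2 (isochoric): W = 0 (constant volume).
W_total = 5912 + 0 = 5912 J.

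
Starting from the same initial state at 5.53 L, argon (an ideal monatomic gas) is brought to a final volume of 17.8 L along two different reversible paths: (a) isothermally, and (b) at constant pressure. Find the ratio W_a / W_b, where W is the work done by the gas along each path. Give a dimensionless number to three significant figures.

Path (a) isothermal: W = P₁V₁ ln(V₂/V₁) → W_a/(P₁V₁) = 1.169.
Path (b) isobaric: W = P₁(V₂ − V₁) → W_b/(P₁V₁) = 2.219.
W_a / W_b = 1.169 / 2.219 = 0.5269.

W_a / W_b ≈ 0.527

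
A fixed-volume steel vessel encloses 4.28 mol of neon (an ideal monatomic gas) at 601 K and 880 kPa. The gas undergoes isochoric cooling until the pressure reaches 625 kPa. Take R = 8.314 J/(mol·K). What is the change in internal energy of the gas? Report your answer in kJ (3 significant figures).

Constant volume ⇒ W = 0, so Q = ΔU = nCᵥΔT with Cᵥ = 3R/2 = 12.47 J/(mol·K).
At constant V, T₂/T₁ = P₂/P₁ ⇒ ΔT = T₁(P₂/P₁ − 1) = 601·(625/880 − 1) = -174.2 K.
ΔU = (4.28)(12.47)(-174.2) = -9296 J.

ΔU ≈ -9.30 kJ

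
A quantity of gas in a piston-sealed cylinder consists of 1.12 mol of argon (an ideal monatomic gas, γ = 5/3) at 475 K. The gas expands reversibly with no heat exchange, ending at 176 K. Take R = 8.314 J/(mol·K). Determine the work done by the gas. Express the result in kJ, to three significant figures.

W ≈ 4.18 kJ

Adiabatic ⇒ Q = 0, so W_by = −ΔU = nCᵥ(T₁ − T₂).
Cᵥ = 3R/2 = 12.47 J/(mol·K).
W = (1.12)(12.47)(475 − 176) = 4176 J.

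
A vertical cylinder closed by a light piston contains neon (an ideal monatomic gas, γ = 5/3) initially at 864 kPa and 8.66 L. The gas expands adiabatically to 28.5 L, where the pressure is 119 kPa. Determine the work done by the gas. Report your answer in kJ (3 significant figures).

Adiabatic: W = (P₁V₁ − P₂V₂)/(γ − 1) with γ = 5/3.
P₁V₁ = 7482 J, P₂V₂ = 3392 J.
W = (7482 − 3392) / 0.6667 = 6136 J.

W ≈ 6.14 kJ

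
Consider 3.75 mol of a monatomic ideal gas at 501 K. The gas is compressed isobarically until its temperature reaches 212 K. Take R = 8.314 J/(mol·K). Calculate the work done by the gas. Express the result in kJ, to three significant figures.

Isobaric: W = P ΔV = nR ΔT.
W = (3.75)(8.314)(212 − 501) = -9010 J.

W ≈ -9.01 kJ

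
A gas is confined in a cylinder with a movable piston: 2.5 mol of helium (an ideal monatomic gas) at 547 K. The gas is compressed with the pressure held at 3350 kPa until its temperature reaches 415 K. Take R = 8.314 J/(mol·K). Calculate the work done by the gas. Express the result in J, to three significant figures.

Isobaric: W = P ΔV = nR ΔT.
W = (2.5)(8.314)(415 − 547) = -2744 J.

W ≈ -2740 J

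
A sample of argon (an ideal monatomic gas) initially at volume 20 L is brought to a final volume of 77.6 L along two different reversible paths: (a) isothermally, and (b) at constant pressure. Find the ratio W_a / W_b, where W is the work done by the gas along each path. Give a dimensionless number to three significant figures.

Path (a) isothermal: W = P₁V₁ ln(V₂/V₁) → W_a/(P₁V₁) = 1.356.
Path (b) isobaric: W = P₁(V₂ − V₁) → W_b/(P₁V₁) = 2.88.
W_a / W_b = 1.356 / 2.88 = 0.4708.

W_a / W_b ≈ 0.471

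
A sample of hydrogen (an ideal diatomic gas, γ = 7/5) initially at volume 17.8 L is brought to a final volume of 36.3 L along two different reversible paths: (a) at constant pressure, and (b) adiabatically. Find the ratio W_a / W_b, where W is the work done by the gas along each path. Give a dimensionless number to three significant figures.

W_a / W_b ≈ 1.68

Path (a) isobaric: W = P₁(V₂ − V₁) → W_a/(P₁V₁) = 1.039.
Path (b) adiabatic: W = P₁V₁(1 − (V₁/V₂)^(γ−1))/(γ−1) → W_b/(P₁V₁) = 0.6201.
W_a / W_b = 1.039 / 0.6201 = 1.676.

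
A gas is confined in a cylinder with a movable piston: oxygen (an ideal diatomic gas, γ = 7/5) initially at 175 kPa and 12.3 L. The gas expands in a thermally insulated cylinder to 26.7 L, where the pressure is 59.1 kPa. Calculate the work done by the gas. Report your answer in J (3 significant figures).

W ≈ 1440 J

Adiabatic: W = (P₁V₁ − P₂V₂)/(γ − 1) with γ = 7/5.
P₁V₁ = 2152 J, P₂V₂ = 1578 J.
W = (2152 − 1578) / 0.4 = 1436 J.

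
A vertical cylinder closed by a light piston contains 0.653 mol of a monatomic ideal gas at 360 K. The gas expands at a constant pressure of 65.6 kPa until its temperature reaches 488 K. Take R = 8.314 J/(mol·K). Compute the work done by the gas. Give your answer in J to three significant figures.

W ≈ 695 J

Isobaric: W = P ΔV = nR ΔT.
W = (0.653)(8.314)(488 − 360) = 694.9 J.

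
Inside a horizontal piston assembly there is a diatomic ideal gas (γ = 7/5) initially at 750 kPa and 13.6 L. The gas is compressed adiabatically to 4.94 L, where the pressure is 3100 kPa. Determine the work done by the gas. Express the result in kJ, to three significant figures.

W ≈ -12.8 kJ

Adiabatic: W = (P₁V₁ − P₂V₂)/(γ − 1) with γ = 7/5.
P₁V₁ = 10200 J, P₂V₂ = 15314 J.
W = (10200 − 15314) / 0.4 = -12785 J.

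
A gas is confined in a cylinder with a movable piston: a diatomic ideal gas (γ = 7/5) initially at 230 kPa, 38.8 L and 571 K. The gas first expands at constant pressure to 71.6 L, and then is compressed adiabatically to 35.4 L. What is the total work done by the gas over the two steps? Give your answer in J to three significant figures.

W_total ≈ -5850 J

Step 1 (isobaric): W = PΔV = (230 kPa)(71.6 − 38.8 L) = 7544 J.
After step 1: P = 230 kPa, V = 71.6 L, T = 1054 K.
Step 2 (adiabatic): W = (P₁V₁ − P₂V₂)/(γ−1) = (16468 − 21828)/0.4 = -13399 J.
W_total = 7544 − 13399 = -5855 J.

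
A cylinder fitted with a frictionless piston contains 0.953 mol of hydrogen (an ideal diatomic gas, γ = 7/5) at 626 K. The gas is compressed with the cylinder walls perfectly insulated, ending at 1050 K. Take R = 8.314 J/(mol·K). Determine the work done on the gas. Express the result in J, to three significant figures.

W ≈ 8400 J

Adiabatic ⇒ Q = 0, so W_by = −ΔU = nCᵥ(T₁ − T₂).
Cᵥ = 5R/2 = 20.79 J/(mol·K).
W = (0.953)(20.79)(626 − 1050) = -8399 J.
Work on gas = −W_by = 8399 J.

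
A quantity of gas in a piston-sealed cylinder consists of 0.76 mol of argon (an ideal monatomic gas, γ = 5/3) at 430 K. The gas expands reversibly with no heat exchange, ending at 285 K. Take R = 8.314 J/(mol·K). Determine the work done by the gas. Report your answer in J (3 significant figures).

W ≈ 1370 J

Adiabatic ⇒ Q = 0, so W_by = −ΔU = nCᵥ(T₁ − T₂).
Cᵥ = 3R/2 = 12.47 J/(mol·K).
W = (0.76)(12.47)(430 − 285) = 1374 J.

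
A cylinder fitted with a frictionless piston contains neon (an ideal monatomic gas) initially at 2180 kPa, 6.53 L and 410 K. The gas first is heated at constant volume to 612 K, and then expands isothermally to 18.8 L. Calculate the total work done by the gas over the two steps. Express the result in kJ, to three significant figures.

Step 1 (isochoric): W = 0 (constant volume).
After step 1: P = 3254 kPa (V unchanged).
Step 2 (isothermal): W = P₁V₁ ln(V₂/V₁) = (21249) ln(18.8/6.53) = 22470 J.
W_total = 0 + 22470 = 22470 J.

W_total ≈ 22.5 kJ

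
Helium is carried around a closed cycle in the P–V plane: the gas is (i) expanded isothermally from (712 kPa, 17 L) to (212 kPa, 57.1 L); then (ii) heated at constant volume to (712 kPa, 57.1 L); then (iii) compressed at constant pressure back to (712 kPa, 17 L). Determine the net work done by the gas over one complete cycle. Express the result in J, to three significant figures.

Leg (i): W = PᵢVᵢ ln(V_f/Vᵢ) = (12104) ln(57.1/17) = 14665 J.
Leg (ii): W = 0.
Leg (iii): W = PΔV = (712)(17 − 57.1) = -28551 J.
W_net = 14665 − 28551 = -13886 J.

W_net ≈ -13900 J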